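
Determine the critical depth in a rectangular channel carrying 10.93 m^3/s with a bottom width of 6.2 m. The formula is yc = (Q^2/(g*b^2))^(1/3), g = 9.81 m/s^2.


Using yc = (Q^2 / (g * b^2))^(1/3):
Q^2 = 10.93^2 = 119.46.
g * b^2 = 9.81 * 6.2^2 = 9.81 * 38.44 = 377.1.
Q^2 / (g*b^2) = 119.46 / 377.1 = 0.3168.
yc = 0.3168^(1/3) = 0.6817 m.

0.6817


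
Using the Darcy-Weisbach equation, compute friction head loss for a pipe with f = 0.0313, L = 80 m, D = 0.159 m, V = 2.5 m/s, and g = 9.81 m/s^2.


Darcy-Weisbach equation: h_f = f * (L/D) * V^2/(2g).
f * L/D = 0.0313 * 80/0.159 = 15.7484.
V^2/(2g) = 2.5^2 / (2*9.81) = 6.25 / 19.62 = 0.3186 m.
h_f = 15.7484 * 0.3186 = 5.017 m.

5.017


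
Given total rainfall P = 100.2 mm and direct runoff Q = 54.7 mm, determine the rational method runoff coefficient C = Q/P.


The runoff coefficient C = runoff depth / rainfall depth.
C = 54.7 / 100.2
  = 0.5459.

0.5459


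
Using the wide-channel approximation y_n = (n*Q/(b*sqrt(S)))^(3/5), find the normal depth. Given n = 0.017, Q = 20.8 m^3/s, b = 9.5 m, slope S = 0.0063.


We use the wide-channel approximation y_n = (n*Q/(b*sqrt(S)))^(3/5).
sqrt(S) = sqrt(0.0063) = 0.079373.
Numerator: n*Q = 0.017 * 20.8 = 0.3536.
Denominator: b*sqrt(S) = 9.5 * 0.079373 = 0.754043.
arg = 0.4689.
y_n = 0.4689^(3/5) = 0.6348 m.

0.6348


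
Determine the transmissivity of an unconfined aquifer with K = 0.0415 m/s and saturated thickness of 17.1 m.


Transmissivity is defined as T = K * h.
T = 0.0415 * 17.1
  = 0.7097 m^2/s.

0.7097


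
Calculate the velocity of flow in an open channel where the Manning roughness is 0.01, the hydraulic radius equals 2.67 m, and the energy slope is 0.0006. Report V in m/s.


Manning's equation gives V = (1/n) * R^(2/3) * S^(1/2).
First, compute R^(2/3) = 2.67^(2/3) = 1.9246.
Next, S^(1/2) = 0.0006^(1/2) = 0.024495.
Then 1/n = 1/0.01 = 100.0.
V = 100.0 * 1.9246 * 0.024495 = 4.7143 m/s.

4.7143


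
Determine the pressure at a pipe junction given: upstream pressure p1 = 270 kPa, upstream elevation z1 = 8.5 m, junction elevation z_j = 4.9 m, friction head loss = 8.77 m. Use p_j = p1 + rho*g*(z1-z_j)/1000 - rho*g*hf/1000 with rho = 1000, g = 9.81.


Junction pressure: p_j = p1 + rho*g*(z1 - z_j)/1000 - rho*g*hf/1000.
Elevation term = 1000*9.81*(8.5 - 4.9)/1000 = 35.316 kPa.
Friction term = 1000*9.81*8.77/1000 = 86.034 kPa.
p_j = 270 + 35.316 - 86.034 = 219.28 kPa.

219.28


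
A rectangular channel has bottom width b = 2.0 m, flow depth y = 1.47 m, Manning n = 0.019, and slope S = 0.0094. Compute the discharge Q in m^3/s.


For a rectangular channel, the cross-sectional area A = b * y = 2.0 * 1.47 = 2.94 m^2.
The wetted perimeter P = b + 2y = 2.0 + 2*1.47 = 4.94 m.
Hydraulic radius R = A/P = 2.94/4.94 = 0.5951 m.
Velocity V = (1/n)*R^(2/3)*S^(1/2) = (1/0.019)*0.5951^(2/3)*0.0094^(1/2) = 3.6104 m/s.
Discharge Q = A * V = 2.94 * 3.6104 = 10.615 m^3/s.

10.615


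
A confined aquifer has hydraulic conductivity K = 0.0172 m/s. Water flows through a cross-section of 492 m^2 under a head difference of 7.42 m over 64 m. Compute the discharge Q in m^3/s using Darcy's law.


Darcy's law: Q = K * A * i, where i = dh/L.
Hydraulic gradient i = 7.42 / 64 = 0.115937.
Q = 0.0172 * 492 * 0.115937
  = 0.9811 m^3/s.

0.9811


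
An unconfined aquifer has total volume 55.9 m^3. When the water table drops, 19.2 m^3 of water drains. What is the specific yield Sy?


Specific yield Sy = Volume drained / Total volume.
Sy = 19.2 / 55.9
   = 0.3435.

0.3435


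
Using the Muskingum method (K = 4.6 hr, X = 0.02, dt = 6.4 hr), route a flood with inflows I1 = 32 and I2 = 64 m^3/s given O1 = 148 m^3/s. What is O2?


Muskingum coefficients:
denom = 2*K*(1-X) + dt = 2*4.6*(1-0.02) + 6.4 = 15.416.
C0 = (dt - 2*K*X)/denom = (6.4 - 2*4.6*0.02)/15.416 = 0.4032.
C1 = (dt + 2*K*X)/denom = (6.4 + 2*4.6*0.02)/15.416 = 0.4271.
C2 = (2*K*(1-X) - dt)/denom = 0.1697.
O2 = C0*I2 + C1*I1 + C2*O1
   = 0.4032*64 + 0.4271*32 + 0.1697*148
   = 64.59 m^3/s.

64.59


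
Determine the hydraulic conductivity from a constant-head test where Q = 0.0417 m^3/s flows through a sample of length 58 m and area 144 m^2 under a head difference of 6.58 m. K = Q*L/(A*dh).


From K = Q*L / (A*dh):
Numerator: Q*L = 0.0417 * 58 = 2.4186.
Denominator: A*dh = 144 * 6.58 = 947.52.
K = 2.4186 / 947.52 = 0.002553 m/s.

0.002553


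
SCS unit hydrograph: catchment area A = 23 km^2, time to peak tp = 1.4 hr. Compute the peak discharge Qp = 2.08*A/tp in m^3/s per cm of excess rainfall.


SCS formula: Qp = 2.08 * A / tp.
Qp = 2.08 * 23 / 1.4
   = 47.84 / 1.4
   = 34.17 m^3/s per cm.

34.17


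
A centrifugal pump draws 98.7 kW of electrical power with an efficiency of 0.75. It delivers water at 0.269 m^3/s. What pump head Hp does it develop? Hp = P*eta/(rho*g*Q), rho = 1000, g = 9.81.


Pump head formula: Hp = P * eta / (rho * g * Q).
Numerator: P * eta = 98.7 * 1000 * 0.75 = 74025.0 W.
Denominator: rho * g * Q = 1000 * 9.81 * 0.269 = 2638.89.
Hp = 74025.0 / 2638.89 = 28.05 m.

28.05


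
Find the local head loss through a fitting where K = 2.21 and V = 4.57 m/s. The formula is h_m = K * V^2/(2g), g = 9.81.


Minor loss formula: h_m = K * V^2/(2g).
V^2 = 4.57^2 = 20.8849.
V^2/(2g) = 20.8849 / 19.62 = 1.0645 m.
h_m = 2.21 * 1.0645 = 2.3525 m.

2.3525


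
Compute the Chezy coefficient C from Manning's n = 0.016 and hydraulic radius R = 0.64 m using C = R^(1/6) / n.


The Chezy coefficient relates to Manning's n through C = R^(1/6) / n.
R^(1/6) = 0.64^(1/6) = 0.928318.
C = 0.928318 / 0.016 = 58.02 m^(1/2)/s.

58.02


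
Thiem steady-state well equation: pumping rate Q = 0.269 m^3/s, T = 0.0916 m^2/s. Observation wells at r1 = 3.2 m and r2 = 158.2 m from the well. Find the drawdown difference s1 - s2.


Thiem equation: s1 - s2 = Q/(2*pi*T) * ln(r2/r1).
ln(r2/r1) = ln(158.2/3.2) = 3.9007.
Q/(2*pi*T) = 0.269 / (2*pi*0.0916) = 0.269 / 0.5755 = 0.4674.
s1 - s2 = 0.4674 * 3.9007 = 1.8231 m.

1.8231


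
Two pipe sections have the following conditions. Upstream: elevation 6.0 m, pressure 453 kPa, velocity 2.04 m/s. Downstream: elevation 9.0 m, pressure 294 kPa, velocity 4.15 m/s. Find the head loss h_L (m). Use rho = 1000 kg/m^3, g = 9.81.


Total head at each section: H = z + p/(rho*g) + V^2/(2g).
H1 = 6.0 + 453*1000/(1000*9.81) + 2.04^2/(2*9.81)
   = 6.0 + 46.177 + 0.2121
   = 52.389 m.
H2 = 9.0 + 294*1000/(1000*9.81) + 4.15^2/(2*9.81)
   = 9.0 + 29.969 + 0.8778
   = 39.847 m.
h_L = H1 - H2 = 52.389 - 39.847 = 12.542 m.

12.542


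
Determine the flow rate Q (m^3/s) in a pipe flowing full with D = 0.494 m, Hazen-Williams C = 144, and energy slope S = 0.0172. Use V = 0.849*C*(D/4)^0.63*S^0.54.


For a full circular pipe, R = D/4 = 0.494/4 = 0.1235 m.
V = 0.849 * 144 * 0.1235^0.63 * 0.0172^0.54
  = 0.849 * 144 * 0.267763 * 0.111477
  = 3.6493 m/s.
Pipe area A = pi*D^2/4 = pi*0.494^2/4 = 0.1917 m^2.
Q = A * V = 0.1917 * 3.6493 = 0.6994 m^3/s.

0.6994


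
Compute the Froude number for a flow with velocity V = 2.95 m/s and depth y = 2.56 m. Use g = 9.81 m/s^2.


The Froude number is defined as Fr = V / sqrt(g*y).
g*y = 9.81 * 2.56 = 25.1136.
sqrt(g*y) = sqrt(25.1136) = 5.0113.
Fr = 2.95 / 5.0113 = 0.5887.

0.5887


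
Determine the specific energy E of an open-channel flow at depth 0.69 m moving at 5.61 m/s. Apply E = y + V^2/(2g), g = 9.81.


Specific energy E = y + V^2/(2g).
Velocity head = V^2/(2g) = 5.61^2 / (2*9.81) = 31.4721 / 19.62 = 1.6041 m.
E = 0.69 + 1.6041 = 2.2941 m.

2.2941


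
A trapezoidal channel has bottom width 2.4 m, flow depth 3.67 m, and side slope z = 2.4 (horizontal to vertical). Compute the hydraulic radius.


For a trapezoidal section with side slope z:
A = (b + z*y)*y = (2.4 + 2.4*3.67)*3.67 = 41.133 m^2.
P = b + 2*y*sqrt(1 + z^2) = 2.4 + 2*3.67*sqrt(1 + 2.4^2) = 21.484 m.
R = A/P = 41.133 / 21.484 = 1.9146 m.

1.9146


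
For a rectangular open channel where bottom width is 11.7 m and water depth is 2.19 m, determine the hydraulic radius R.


For a rectangular section:
Flow area A = b * y = 11.7 * 2.19 = 25.62 m^2.
Wetted perimeter P = b + 2y = 11.7 + 2*2.19 = 16.08 m.
Hydraulic radius R = A/P = 25.62 / 16.08 = 1.5935 m.

1.5935


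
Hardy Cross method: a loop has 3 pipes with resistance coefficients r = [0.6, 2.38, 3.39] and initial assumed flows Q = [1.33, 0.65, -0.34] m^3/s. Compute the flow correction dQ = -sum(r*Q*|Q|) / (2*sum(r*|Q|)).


Numerator terms (r*Q*|Q|): 0.6*1.33*|1.33| = 1.0613; 2.38*0.65*|0.65| = 1.0055; 3.39*-0.34*|-0.34| = -0.3919.
Sum of numerator = 1.675.
Denominator terms (r*|Q|): 0.6*|1.33| = 0.798; 2.38*|0.65| = 1.547; 3.39*|-0.34| = 1.1526.
2 * sum of denominator = 2 * 3.4976 = 6.9952.
dQ = -1.675 / 6.9952 = -0.2395 m^3/s.

-0.2395


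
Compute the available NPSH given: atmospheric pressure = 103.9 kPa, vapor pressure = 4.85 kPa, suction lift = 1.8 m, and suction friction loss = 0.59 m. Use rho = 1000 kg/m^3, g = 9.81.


NPSHa = p_atm/(rho*g) - z_s - hf_s - p_vap/(rho*g).
p_atm/(rho*g) = 103.9*1000 / (1000*9.81) = 10.591 m.
p_vap/(rho*g) = 4.85*1000 / (1000*9.81) = 0.494 m.
NPSHa = 10.591 - 1.8 - 0.59 - 0.494
      = 7.71 m.

7.71


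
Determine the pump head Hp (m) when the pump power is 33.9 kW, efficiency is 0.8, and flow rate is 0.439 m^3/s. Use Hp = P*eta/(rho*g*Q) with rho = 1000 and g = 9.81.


Pump head formula: Hp = P * eta / (rho * g * Q).
Numerator: P * eta = 33.9 * 1000 * 0.8 = 27120.0 W.
Denominator: rho * g * Q = 1000 * 9.81 * 0.439 = 4306.59.
Hp = 27120.0 / 4306.59 = 6.3 m.

6.3


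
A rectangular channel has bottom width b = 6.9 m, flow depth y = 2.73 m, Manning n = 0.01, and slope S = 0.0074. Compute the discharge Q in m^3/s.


For a rectangular channel, the cross-sectional area A = b * y = 6.9 * 2.73 = 18.84 m^2.
The wetted perimeter P = b + 2y = 6.9 + 2*2.73 = 12.36 m.
Hydraulic radius R = A/P = 18.84/12.36 = 1.524 m.
Velocity V = (1/n)*R^(2/3)*S^(1/2) = (1/0.01)*1.524^(2/3)*0.0074^(1/2) = 11.3923 m/s.
Discharge Q = A * V = 18.84 * 11.3923 = 214.597 m^3/s.

214.597


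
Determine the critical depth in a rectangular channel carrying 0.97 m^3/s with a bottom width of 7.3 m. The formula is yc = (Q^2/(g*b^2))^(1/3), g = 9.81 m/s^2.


Using yc = (Q^2 / (g * b^2))^(1/3):
Q^2 = 0.97^2 = 0.94.
g * b^2 = 9.81 * 7.3^2 = 9.81 * 53.29 = 522.77.
Q^2 / (g*b^2) = 0.94 / 522.77 = 0.0018.
yc = 0.0018^(1/3) = 0.1216 m.

0.1216


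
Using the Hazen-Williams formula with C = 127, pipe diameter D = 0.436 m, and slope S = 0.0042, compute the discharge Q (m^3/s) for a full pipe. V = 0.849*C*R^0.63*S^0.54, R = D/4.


For a full circular pipe, R = D/4 = 0.436/4 = 0.109 m.
V = 0.849 * 127 * 0.109^0.63 * 0.0042^0.54
  = 0.849 * 127 * 0.247502 * 0.052066
  = 1.3895 m/s.
Pipe area A = pi*D^2/4 = pi*0.436^2/4 = 0.1493 m^2.
Q = A * V = 0.1493 * 1.3895 = 0.2074 m^3/s.

0.2074


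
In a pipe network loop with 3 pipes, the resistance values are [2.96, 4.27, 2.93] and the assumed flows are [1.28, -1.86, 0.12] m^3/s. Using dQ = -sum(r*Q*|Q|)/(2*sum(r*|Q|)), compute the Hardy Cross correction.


Numerator terms (r*Q*|Q|): 2.96*1.28*|1.28| = 4.8497; 4.27*-1.86*|-1.86| = -14.7725; 2.93*0.12*|0.12| = 0.0422.
Sum of numerator = -9.8806.
Denominator terms (r*|Q|): 2.96*|1.28| = 3.7888; 4.27*|-1.86| = 7.9422; 2.93*|0.12| = 0.3516.
2 * sum of denominator = 2 * 12.0826 = 24.1652.
dQ = --9.8806 / 24.1652 = 0.4089 m^3/s.

0.4089


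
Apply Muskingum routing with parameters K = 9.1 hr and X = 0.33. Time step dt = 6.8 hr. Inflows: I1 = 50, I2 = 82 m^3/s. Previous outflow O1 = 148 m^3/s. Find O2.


Muskingum coefficients:
denom = 2*K*(1-X) + dt = 2*9.1*(1-0.33) + 6.8 = 18.994.
C0 = (dt - 2*K*X)/denom = (6.8 - 2*9.1*0.33)/18.994 = 0.0418.
C1 = (dt + 2*K*X)/denom = (6.8 + 2*9.1*0.33)/18.994 = 0.6742.
C2 = (2*K*(1-X) - dt)/denom = 0.284.
O2 = C0*I2 + C1*I1 + C2*O1
   = 0.0418*82 + 0.6742*50 + 0.284*148
   = 79.17 m^3/s.

79.17


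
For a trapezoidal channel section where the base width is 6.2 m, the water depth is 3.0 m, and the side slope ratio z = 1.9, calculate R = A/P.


For a trapezoidal section with side slope z:
A = (b + z*y)*y = (6.2 + 1.9*3.0)*3.0 = 35.7 m^2.
P = b + 2*y*sqrt(1 + z^2) = 6.2 + 2*3.0*sqrt(1 + 1.9^2) = 19.083 m.
R = A/P = 35.7 / 19.083 = 1.8708 m.

1.8708


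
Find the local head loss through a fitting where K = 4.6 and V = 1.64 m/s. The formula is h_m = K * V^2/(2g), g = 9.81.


Minor loss formula: h_m = K * V^2/(2g).
V^2 = 1.64^2 = 2.6896.
V^2/(2g) = 2.6896 / 19.62 = 0.1371 m.
h_m = 4.6 * 0.1371 = 0.6306 m.

0.6306


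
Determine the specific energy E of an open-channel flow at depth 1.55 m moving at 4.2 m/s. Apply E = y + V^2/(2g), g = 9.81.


Specific energy E = y + V^2/(2g).
Velocity head = V^2/(2g) = 4.2^2 / (2*9.81) = 17.64 / 19.62 = 0.8991 m.
E = 1.55 + 0.8991 = 2.4491 m.

2.4491


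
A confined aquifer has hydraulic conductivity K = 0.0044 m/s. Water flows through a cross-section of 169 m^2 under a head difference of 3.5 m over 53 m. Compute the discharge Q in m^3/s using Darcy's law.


Darcy's law: Q = K * A * i, where i = dh/L.
Hydraulic gradient i = 3.5 / 53 = 0.066038.
Q = 0.0044 * 169 * 0.066038
  = 0.0491 m^3/s.

0.0491


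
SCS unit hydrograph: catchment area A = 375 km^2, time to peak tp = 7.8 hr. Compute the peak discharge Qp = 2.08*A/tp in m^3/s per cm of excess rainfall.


SCS formula: Qp = 2.08 * A / tp.
Qp = 2.08 * 375 / 7.8
   = 780.0 / 7.8
   = 100.0 m^3/s per cm.

100.0


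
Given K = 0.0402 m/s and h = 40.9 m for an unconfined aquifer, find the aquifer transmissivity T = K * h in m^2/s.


Transmissivity is defined as T = K * h.
T = 0.0402 * 40.9
  = 1.6442 m^2/s.

1.6442


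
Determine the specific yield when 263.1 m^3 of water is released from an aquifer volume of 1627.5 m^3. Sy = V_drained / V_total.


Specific yield Sy = Volume drained / Total volume.
Sy = 263.1 / 1627.5
   = 0.1617.

0.1617


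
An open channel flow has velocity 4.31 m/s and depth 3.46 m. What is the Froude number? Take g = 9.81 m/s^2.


The Froude number is defined as Fr = V / sqrt(g*y).
g*y = 9.81 * 3.46 = 33.9426.
sqrt(g*y) = sqrt(33.9426) = 5.826.
Fr = 4.31 / 5.826 = 0.7398.

0.7398


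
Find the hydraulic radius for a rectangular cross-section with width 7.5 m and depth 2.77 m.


For a rectangular section:
Flow area A = b * y = 7.5 * 2.77 = 20.77 m^2.
Wetted perimeter P = b + 2y = 7.5 + 2*2.77 = 13.04 m.
Hydraulic radius R = A/P = 20.77 / 13.04 = 1.5932 m.

1.5932


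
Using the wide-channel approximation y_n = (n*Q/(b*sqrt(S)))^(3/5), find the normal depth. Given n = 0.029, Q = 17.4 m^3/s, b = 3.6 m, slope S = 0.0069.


We use the wide-channel approximation y_n = (n*Q/(b*sqrt(S)))^(3/5).
sqrt(S) = sqrt(0.0069) = 0.083066.
Numerator: n*Q = 0.029 * 17.4 = 0.5046.
Denominator: b*sqrt(S) = 3.6 * 0.083066 = 0.299038.
arg = 1.6874.
y_n = 1.6874^(3/5) = 1.3688 m.

1.3688


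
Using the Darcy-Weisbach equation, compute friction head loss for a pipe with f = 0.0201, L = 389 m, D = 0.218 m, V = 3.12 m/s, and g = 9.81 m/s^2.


Darcy-Weisbach equation: h_f = f * (L/D) * V^2/(2g).
f * L/D = 0.0201 * 389/0.218 = 35.8665.
V^2/(2g) = 3.12^2 / (2*9.81) = 9.7344 / 19.62 = 0.4961 m.
h_f = 35.8665 * 0.4961 = 17.795 m.

17.795


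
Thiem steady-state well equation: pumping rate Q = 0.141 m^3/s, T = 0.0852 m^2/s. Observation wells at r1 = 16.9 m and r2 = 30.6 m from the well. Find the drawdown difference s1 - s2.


Thiem equation: s1 - s2 = Q/(2*pi*T) * ln(r2/r1).
ln(r2/r1) = ln(30.6/16.9) = 0.5937.
Q/(2*pi*T) = 0.141 / (2*pi*0.0852) = 0.141 / 0.5353 = 0.2634.
s1 - s2 = 0.2634 * 0.5937 = 0.1564 m.

0.1564


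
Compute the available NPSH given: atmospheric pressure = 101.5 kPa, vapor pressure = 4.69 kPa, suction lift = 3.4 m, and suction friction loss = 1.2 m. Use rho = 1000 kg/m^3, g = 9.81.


NPSHa = p_atm/(rho*g) - z_s - hf_s - p_vap/(rho*g).
p_atm/(rho*g) = 101.5*1000 / (1000*9.81) = 10.347 m.
p_vap/(rho*g) = 4.69*1000 / (1000*9.81) = 0.478 m.
NPSHa = 10.347 - 3.4 - 1.2 - 0.478
      = 5.27 m.

5.27


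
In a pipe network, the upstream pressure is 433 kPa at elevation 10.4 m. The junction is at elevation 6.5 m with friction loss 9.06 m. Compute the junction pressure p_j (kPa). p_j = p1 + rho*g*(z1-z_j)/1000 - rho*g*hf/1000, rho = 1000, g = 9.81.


Junction pressure: p_j = p1 + rho*g*(z1 - z_j)/1000 - rho*g*hf/1000.
Elevation term = 1000*9.81*(10.4 - 6.5)/1000 = 38.259 kPa.
Friction term = 1000*9.81*9.06/1000 = 88.879 kPa.
p_j = 433 + 38.259 - 88.879 = 382.38 kPa.

382.38


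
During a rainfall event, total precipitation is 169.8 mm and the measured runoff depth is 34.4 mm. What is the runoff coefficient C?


The runoff coefficient C = runoff depth / rainfall depth.
C = 34.4 / 169.8
  = 0.2026.

0.2026


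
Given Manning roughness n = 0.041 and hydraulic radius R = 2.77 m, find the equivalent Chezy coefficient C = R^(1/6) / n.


The Chezy coefficient relates to Manning's n through C = R^(1/6) / n.
R^(1/6) = 2.77^(1/6) = 1.185077.
C = 1.185077 / 0.041 = 28.9 m^(1/2)/s.

28.9


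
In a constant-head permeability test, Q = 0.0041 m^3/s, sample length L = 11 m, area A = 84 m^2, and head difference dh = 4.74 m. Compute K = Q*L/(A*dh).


From K = Q*L / (A*dh):
Numerator: Q*L = 0.0041 * 11 = 0.0451.
Denominator: A*dh = 84 * 4.74 = 398.16.
K = 0.0451 / 398.16 = 0.000113 m/s.

0.000113


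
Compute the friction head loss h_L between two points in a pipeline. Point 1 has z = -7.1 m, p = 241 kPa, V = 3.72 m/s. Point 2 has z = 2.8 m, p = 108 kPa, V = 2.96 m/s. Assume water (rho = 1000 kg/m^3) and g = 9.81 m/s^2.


Total head at each section: H = z + p/(rho*g) + V^2/(2g).
H1 = -7.1 + 241*1000/(1000*9.81) + 3.72^2/(2*9.81)
   = -7.1 + 24.567 + 0.7053
   = 18.172 m.
H2 = 2.8 + 108*1000/(1000*9.81) + 2.96^2/(2*9.81)
   = 2.8 + 11.009 + 0.4466
   = 14.256 m.
h_L = H1 - H2 = 18.172 - 14.256 = 3.916 m.

3.916


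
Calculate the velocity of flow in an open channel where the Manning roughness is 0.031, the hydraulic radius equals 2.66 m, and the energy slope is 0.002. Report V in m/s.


Manning's equation gives V = (1/n) * R^(2/3) * S^(1/2).
First, compute R^(2/3) = 2.66^(2/3) = 1.9198.
Next, S^(1/2) = 0.002^(1/2) = 0.044721.
Then 1/n = 1/0.031 = 32.26.
V = 32.26 * 1.9198 * 0.044721 = 2.7695 m/s.

2.7695


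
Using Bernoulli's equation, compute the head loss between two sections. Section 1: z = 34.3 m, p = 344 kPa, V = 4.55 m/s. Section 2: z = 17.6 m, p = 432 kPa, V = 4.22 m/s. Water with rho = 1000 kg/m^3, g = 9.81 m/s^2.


Total head at each section: H = z + p/(rho*g) + V^2/(2g).
H1 = 34.3 + 344*1000/(1000*9.81) + 4.55^2/(2*9.81)
   = 34.3 + 35.066 + 1.0552
   = 70.421 m.
H2 = 17.6 + 432*1000/(1000*9.81) + 4.22^2/(2*9.81)
   = 17.6 + 44.037 + 0.9077
   = 62.544 m.
h_L = H1 - H2 = 70.421 - 62.544 = 7.877 m.

7.877


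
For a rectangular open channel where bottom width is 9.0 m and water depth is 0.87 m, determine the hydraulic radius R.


For a rectangular section:
Flow area A = b * y = 9.0 * 0.87 = 7.83 m^2.
Wetted perimeter P = b + 2y = 9.0 + 2*0.87 = 10.74 m.
Hydraulic radius R = A/P = 7.83 / 10.74 = 0.7291 m.

0.7291


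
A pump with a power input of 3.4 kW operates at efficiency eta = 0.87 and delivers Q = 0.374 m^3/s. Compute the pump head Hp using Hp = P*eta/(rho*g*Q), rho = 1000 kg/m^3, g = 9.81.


Pump head formula: Hp = P * eta / (rho * g * Q).
Numerator: P * eta = 3.4 * 1000 * 0.87 = 2958.0 W.
Denominator: rho * g * Q = 1000 * 9.81 * 0.374 = 3668.94.
Hp = 2958.0 / 3668.94 = 0.81 m.

0.81


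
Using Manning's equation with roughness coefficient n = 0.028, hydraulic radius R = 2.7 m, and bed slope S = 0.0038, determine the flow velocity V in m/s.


Manning's equation gives V = (1/n) * R^(2/3) * S^(1/2).
First, compute R^(2/3) = 2.7^(2/3) = 1.939.
Next, S^(1/2) = 0.0038^(1/2) = 0.061644.
Then 1/n = 1/0.028 = 35.71.
V = 35.71 * 1.939 * 0.061644 = 4.2688 m/s.

4.2688


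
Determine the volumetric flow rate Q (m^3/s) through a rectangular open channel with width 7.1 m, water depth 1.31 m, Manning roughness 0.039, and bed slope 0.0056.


For a rectangular channel, the cross-sectional area A = b * y = 7.1 * 1.31 = 9.3 m^2.
The wetted perimeter P = b + 2y = 7.1 + 2*1.31 = 9.72 m.
Hydraulic radius R = A/P = 9.3/9.72 = 0.9569 m.
Velocity V = (1/n)*R^(2/3)*S^(1/2) = (1/0.039)*0.9569^(2/3)*0.0056^(1/2) = 1.8633 m/s.
Discharge Q = A * V = 9.3 * 1.8633 = 17.33 m^3/s.

17.33


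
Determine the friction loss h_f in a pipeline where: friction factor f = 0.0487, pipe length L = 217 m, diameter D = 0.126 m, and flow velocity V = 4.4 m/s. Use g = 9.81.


Darcy-Weisbach equation: h_f = f * (L/D) * V^2/(2g).
f * L/D = 0.0487 * 217/0.126 = 83.8722.
V^2/(2g) = 4.4^2 / (2*9.81) = 19.36 / 19.62 = 0.9867 m.
h_f = 83.8722 * 0.9867 = 82.761 m.

82.761


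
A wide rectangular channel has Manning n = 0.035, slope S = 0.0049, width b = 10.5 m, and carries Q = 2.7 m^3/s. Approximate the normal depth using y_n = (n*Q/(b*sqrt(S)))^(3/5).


We use the wide-channel approximation y_n = (n*Q/(b*sqrt(S)))^(3/5).
sqrt(S) = sqrt(0.0049) = 0.07.
Numerator: n*Q = 0.035 * 2.7 = 0.0945.
Denominator: b*sqrt(S) = 10.5 * 0.07 = 0.735.
arg = 0.1286.
y_n = 0.1286^(3/5) = 0.2921 m.

0.2921


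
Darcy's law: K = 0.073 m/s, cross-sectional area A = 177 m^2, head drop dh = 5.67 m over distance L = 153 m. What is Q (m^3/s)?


Darcy's law: Q = K * A * i, where i = dh/L.
Hydraulic gradient i = 5.67 / 153 = 0.037059.
Q = 0.073 * 177 * 0.037059
  = 0.4788 m^3/s.

0.4788


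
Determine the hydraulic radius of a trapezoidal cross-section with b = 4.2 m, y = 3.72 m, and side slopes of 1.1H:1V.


For a trapezoidal section with side slope z:
A = (b + z*y)*y = (4.2 + 1.1*3.72)*3.72 = 30.846 m^2.
P = b + 2*y*sqrt(1 + z^2) = 4.2 + 2*3.72*sqrt(1 + 1.1^2) = 15.26 m.
R = A/P = 30.846 / 15.26 = 2.0213 m.

2.0213


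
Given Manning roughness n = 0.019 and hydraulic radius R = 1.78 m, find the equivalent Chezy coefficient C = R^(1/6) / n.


The Chezy coefficient relates to Manning's n through C = R^(1/6) / n.
R^(1/6) = 1.78^(1/6) = 1.100872.
C = 1.100872 / 0.019 = 57.94 m^(1/2)/s.

57.94


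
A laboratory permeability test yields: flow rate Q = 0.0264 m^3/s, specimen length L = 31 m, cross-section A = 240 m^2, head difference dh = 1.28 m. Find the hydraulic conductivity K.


From K = Q*L / (A*dh):
Numerator: Q*L = 0.0264 * 31 = 0.8184.
Denominator: A*dh = 240 * 1.28 = 307.2.
K = 0.8184 / 307.2 = 0.002664 m/s.

0.002664


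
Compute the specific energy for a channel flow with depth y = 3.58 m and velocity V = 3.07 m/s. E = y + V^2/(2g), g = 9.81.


Specific energy E = y + V^2/(2g).
Velocity head = V^2/(2g) = 3.07^2 / (2*9.81) = 9.4249 / 19.62 = 0.4804 m.
E = 3.58 + 0.4804 = 4.0604 m.

4.0604


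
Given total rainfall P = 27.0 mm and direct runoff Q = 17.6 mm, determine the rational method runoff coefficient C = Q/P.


The runoff coefficient C = runoff depth / rainfall depth.
C = 17.6 / 27.0
  = 0.6519.

0.6519


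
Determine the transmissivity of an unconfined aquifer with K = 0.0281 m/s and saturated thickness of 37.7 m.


Transmissivity is defined as T = K * h.
T = 0.0281 * 37.7
  = 1.0594 m^2/s.

1.0594


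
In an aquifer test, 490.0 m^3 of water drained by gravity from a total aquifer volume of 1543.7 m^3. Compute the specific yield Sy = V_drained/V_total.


Specific yield Sy = Volume drained / Total volume.
Sy = 490.0 / 1543.7
   = 0.3174.

0.3174


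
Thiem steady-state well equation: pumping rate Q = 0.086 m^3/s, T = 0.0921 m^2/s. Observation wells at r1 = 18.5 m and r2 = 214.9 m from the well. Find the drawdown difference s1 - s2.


Thiem equation: s1 - s2 = Q/(2*pi*T) * ln(r2/r1).
ln(r2/r1) = ln(214.9/18.5) = 2.4524.
Q/(2*pi*T) = 0.086 / (2*pi*0.0921) = 0.086 / 0.5787 = 0.1486.
s1 - s2 = 0.1486 * 2.4524 = 0.3645 m.

0.3645


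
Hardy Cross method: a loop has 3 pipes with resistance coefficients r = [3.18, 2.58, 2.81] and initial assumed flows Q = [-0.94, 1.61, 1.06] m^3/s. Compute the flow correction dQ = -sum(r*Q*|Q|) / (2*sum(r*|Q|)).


Numerator terms (r*Q*|Q|): 3.18*-0.94*|-0.94| = -2.8098; 2.58*1.61*|1.61| = 6.6876; 2.81*1.06*|1.06| = 3.1573.
Sum of numerator = 7.0351.
Denominator terms (r*|Q|): 3.18*|-0.94| = 2.9892; 2.58*|1.61| = 4.1538; 2.81*|1.06| = 2.9786.
2 * sum of denominator = 2 * 10.1216 = 20.2432.
dQ = -7.0351 / 20.2432 = -0.3475 m^3/s.

-0.3475


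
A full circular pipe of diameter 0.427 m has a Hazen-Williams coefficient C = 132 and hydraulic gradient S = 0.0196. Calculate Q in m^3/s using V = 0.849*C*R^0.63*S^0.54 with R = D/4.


For a full circular pipe, R = D/4 = 0.427/4 = 0.1067 m.
V = 0.849 * 132 * 0.1067^0.63 * 0.0196^0.54
  = 0.849 * 132 * 0.244271 * 0.119624
  = 3.2747 m/s.
Pipe area A = pi*D^2/4 = pi*0.427^2/4 = 0.1432 m^2.
Q = A * V = 0.1432 * 3.2747 = 0.4689 m^3/s.

0.4689


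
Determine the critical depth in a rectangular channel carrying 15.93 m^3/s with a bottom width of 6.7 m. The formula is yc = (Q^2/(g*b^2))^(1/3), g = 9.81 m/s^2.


Using yc = (Q^2 / (g * b^2))^(1/3):
Q^2 = 15.93^2 = 253.76.
g * b^2 = 9.81 * 6.7^2 = 9.81 * 44.89 = 440.37.
Q^2 / (g*b^2) = 253.76 / 440.37 = 0.5762.
yc = 0.5762^(1/3) = 0.8322 m.

0.8322


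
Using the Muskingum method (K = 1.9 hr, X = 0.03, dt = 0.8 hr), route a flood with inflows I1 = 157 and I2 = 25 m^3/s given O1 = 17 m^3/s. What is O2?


Muskingum coefficients:
denom = 2*K*(1-X) + dt = 2*1.9*(1-0.03) + 0.8 = 4.486.
C0 = (dt - 2*K*X)/denom = (0.8 - 2*1.9*0.03)/4.486 = 0.1529.
C1 = (dt + 2*K*X)/denom = (0.8 + 2*1.9*0.03)/4.486 = 0.2037.
C2 = (2*K*(1-X) - dt)/denom = 0.6433.
O2 = C0*I2 + C1*I1 + C2*O1
   = 0.1529*25 + 0.2037*157 + 0.6433*17
   = 46.75 m^3/s.

46.75


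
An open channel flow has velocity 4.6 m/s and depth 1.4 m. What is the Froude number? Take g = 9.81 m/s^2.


The Froude number is defined as Fr = V / sqrt(g*y).
g*y = 9.81 * 1.4 = 13.734.
sqrt(g*y) = sqrt(13.734) = 3.7059.
Fr = 4.6 / 3.7059 = 1.2413.

1.2413


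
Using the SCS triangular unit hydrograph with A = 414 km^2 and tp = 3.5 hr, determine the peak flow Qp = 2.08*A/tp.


SCS formula: Qp = 2.08 * A / tp.
Qp = 2.08 * 414 / 3.5
   = 861.12 / 3.5
   = 246.03 m^3/s per cm.

246.03


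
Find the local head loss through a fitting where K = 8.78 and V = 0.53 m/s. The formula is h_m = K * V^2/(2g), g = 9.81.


Minor loss formula: h_m = K * V^2/(2g).
V^2 = 0.53^2 = 0.2809.
V^2/(2g) = 0.2809 / 19.62 = 0.0143 m.
h_m = 8.78 * 0.0143 = 0.1257 m.

0.1257


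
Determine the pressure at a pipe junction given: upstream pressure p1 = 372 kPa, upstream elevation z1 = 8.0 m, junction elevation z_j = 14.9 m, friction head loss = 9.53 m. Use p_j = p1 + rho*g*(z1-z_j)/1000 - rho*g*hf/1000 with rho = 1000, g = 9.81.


Junction pressure: p_j = p1 + rho*g*(z1 - z_j)/1000 - rho*g*hf/1000.
Elevation term = 1000*9.81*(8.0 - 14.9)/1000 = -67.689 kPa.
Friction term = 1000*9.81*9.53/1000 = 93.489 kPa.
p_j = 372 + -67.689 - 93.489 = 210.82 kPa.

210.82


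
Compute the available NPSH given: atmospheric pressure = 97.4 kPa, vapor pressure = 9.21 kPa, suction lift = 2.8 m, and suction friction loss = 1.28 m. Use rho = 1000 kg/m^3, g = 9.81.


NPSHa = p_atm/(rho*g) - z_s - hf_s - p_vap/(rho*g).
p_atm/(rho*g) = 97.4*1000 / (1000*9.81) = 9.929 m.
p_vap/(rho*g) = 9.21*1000 / (1000*9.81) = 0.939 m.
NPSHa = 9.929 - 2.8 - 1.28 - 0.939
      = 4.91 m.

4.91


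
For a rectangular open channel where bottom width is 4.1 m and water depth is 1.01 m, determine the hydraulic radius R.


For a rectangular section:
Flow area A = b * y = 4.1 * 1.01 = 4.14 m^2.
Wetted perimeter P = b + 2y = 4.1 + 2*1.01 = 6.12 m.
Hydraulic radius R = A/P = 4.14 / 6.12 = 0.6766 m.

0.6766


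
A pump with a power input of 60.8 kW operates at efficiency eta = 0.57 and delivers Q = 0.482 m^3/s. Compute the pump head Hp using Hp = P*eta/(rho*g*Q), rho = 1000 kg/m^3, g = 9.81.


Pump head formula: Hp = P * eta / (rho * g * Q).
Numerator: P * eta = 60.8 * 1000 * 0.57 = 34656.0 W.
Denominator: rho * g * Q = 1000 * 9.81 * 0.482 = 4728.42.
Hp = 34656.0 / 4728.42 = 7.33 m.

7.33


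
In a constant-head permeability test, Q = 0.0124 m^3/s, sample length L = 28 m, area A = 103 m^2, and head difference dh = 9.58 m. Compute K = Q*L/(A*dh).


From K = Q*L / (A*dh):
Numerator: Q*L = 0.0124 * 28 = 0.3472.
Denominator: A*dh = 103 * 9.58 = 986.74.
K = 0.3472 / 986.74 = 0.000352 m/s.

0.000352


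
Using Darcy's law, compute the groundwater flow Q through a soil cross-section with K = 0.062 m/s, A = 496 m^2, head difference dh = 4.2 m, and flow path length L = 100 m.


Darcy's law: Q = K * A * i, where i = dh/L.
Hydraulic gradient i = 4.2 / 100 = 0.042.
Q = 0.062 * 496 * 0.042
  = 1.2916 m^3/s.

1.2916


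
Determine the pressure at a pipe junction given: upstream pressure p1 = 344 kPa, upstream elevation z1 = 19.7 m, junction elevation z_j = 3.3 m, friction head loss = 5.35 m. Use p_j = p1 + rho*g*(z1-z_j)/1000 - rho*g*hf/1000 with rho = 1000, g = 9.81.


Junction pressure: p_j = p1 + rho*g*(z1 - z_j)/1000 - rho*g*hf/1000.
Elevation term = 1000*9.81*(19.7 - 3.3)/1000 = 160.884 kPa.
Friction term = 1000*9.81*5.35/1000 = 52.483 kPa.
p_j = 344 + 160.884 - 52.483 = 452.4 kPa.

452.4


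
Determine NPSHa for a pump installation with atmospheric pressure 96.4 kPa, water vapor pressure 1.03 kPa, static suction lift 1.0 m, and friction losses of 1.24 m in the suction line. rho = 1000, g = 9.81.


NPSHa = p_atm/(rho*g) - z_s - hf_s - p_vap/(rho*g).
p_atm/(rho*g) = 96.4*1000 / (1000*9.81) = 9.827 m.
p_vap/(rho*g) = 1.03*1000 / (1000*9.81) = 0.105 m.
NPSHa = 9.827 - 1.0 - 1.24 - 0.105
      = 7.48 m.

7.48


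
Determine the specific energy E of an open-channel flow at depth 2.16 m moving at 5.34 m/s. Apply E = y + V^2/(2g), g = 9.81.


Specific energy E = y + V^2/(2g).
Velocity head = V^2/(2g) = 5.34^2 / (2*9.81) = 28.5156 / 19.62 = 1.4534 m.
E = 2.16 + 1.4534 = 3.6134 m.

3.6134


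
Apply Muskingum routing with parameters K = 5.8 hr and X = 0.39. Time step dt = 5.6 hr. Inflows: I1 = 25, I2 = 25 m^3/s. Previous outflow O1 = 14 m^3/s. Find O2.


Muskingum coefficients:
denom = 2*K*(1-X) + dt = 2*5.8*(1-0.39) + 5.6 = 12.676.
C0 = (dt - 2*K*X)/denom = (5.6 - 2*5.8*0.39)/12.676 = 0.0849.
C1 = (dt + 2*K*X)/denom = (5.6 + 2*5.8*0.39)/12.676 = 0.7987.
C2 = (2*K*(1-X) - dt)/denom = 0.1164.
O2 = C0*I2 + C1*I1 + C2*O1
   = 0.0849*25 + 0.7987*25 + 0.1164*14
   = 23.72 m^3/s.

23.72


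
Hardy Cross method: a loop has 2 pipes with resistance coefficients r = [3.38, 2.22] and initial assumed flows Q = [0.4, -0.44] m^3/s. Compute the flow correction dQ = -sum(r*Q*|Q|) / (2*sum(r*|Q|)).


Numerator terms (r*Q*|Q|): 3.38*0.4*|0.4| = 0.5408; 2.22*-0.44*|-0.44| = -0.4298.
Sum of numerator = 0.111.
Denominator terms (r*|Q|): 3.38*|0.4| = 1.352; 2.22*|-0.44| = 0.9768.
2 * sum of denominator = 2 * 2.3288 = 4.6576.
dQ = -0.111 / 4.6576 = -0.0238 m^3/s.

-0.0238


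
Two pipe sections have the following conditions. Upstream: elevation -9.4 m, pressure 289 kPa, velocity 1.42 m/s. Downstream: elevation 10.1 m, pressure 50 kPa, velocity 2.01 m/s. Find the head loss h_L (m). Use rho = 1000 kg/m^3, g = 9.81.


Total head at each section: H = z + p/(rho*g) + V^2/(2g).
H1 = -9.4 + 289*1000/(1000*9.81) + 1.42^2/(2*9.81)
   = -9.4 + 29.46 + 0.1028
   = 20.163 m.
H2 = 10.1 + 50*1000/(1000*9.81) + 2.01^2/(2*9.81)
   = 10.1 + 5.097 + 0.2059
   = 15.403 m.
h_L = H1 - H2 = 20.163 - 15.403 = 4.76 m.

4.76


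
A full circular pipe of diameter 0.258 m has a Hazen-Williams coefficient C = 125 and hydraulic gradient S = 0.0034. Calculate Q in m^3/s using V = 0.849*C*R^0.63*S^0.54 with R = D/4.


For a full circular pipe, R = D/4 = 0.258/4 = 0.0645 m.
V = 0.849 * 125 * 0.0645^0.63 * 0.0034^0.54
  = 0.849 * 125 * 0.177837 * 0.046451
  = 0.8767 m/s.
Pipe area A = pi*D^2/4 = pi*0.258^2/4 = 0.0523 m^2.
Q = A * V = 0.0523 * 0.8767 = 0.0458 m^3/s.

0.0458


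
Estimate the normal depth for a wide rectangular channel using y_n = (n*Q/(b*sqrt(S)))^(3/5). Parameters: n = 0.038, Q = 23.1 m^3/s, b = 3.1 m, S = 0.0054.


We use the wide-channel approximation y_n = (n*Q/(b*sqrt(S)))^(3/5).
sqrt(S) = sqrt(0.0054) = 0.073485.
Numerator: n*Q = 0.038 * 23.1 = 0.8778.
Denominator: b*sqrt(S) = 3.1 * 0.073485 = 0.227803.
arg = 3.8533.
y_n = 3.8533^(3/5) = 2.2465 m.

2.2465


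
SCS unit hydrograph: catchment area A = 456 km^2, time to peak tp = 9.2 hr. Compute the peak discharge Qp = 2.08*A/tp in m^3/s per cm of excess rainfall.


SCS formula: Qp = 2.08 * A / tp.
Qp = 2.08 * 456 / 9.2
   = 948.48 / 9.2
   = 103.1 m^3/s per cm.

103.1


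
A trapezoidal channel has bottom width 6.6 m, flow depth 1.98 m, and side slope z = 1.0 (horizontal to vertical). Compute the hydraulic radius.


For a trapezoidal section with side slope z:
A = (b + z*y)*y = (6.6 + 1.0*1.98)*1.98 = 16.988 m^2.
P = b + 2*y*sqrt(1 + z^2) = 6.6 + 2*1.98*sqrt(1 + 1.0^2) = 12.2 m.
R = A/P = 16.988 / 12.2 = 1.3925 m.

1.3925


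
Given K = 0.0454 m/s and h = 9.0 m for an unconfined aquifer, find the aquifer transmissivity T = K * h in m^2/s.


Transmissivity is defined as T = K * h.
T = 0.0454 * 9.0
  = 0.4086 m^2/s.

0.4086


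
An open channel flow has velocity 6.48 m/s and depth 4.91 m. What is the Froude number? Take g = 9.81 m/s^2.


The Froude number is defined as Fr = V / sqrt(g*y).
g*y = 9.81 * 4.91 = 48.1671.
sqrt(g*y) = sqrt(48.1671) = 6.9403.
Fr = 6.48 / 6.9403 = 0.9337.

0.9337


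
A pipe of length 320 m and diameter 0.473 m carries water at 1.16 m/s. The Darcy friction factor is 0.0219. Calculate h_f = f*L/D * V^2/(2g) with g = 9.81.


Darcy-Weisbach equation: h_f = f * (L/D) * V^2/(2g).
f * L/D = 0.0219 * 320/0.473 = 14.8161.
V^2/(2g) = 1.16^2 / (2*9.81) = 1.3456 / 19.62 = 0.0686 m.
h_f = 14.8161 * 0.0686 = 1.016 m.

1.016


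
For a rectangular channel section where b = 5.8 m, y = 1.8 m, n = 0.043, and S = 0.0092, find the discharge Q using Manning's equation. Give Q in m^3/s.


For a rectangular channel, the cross-sectional area A = b * y = 5.8 * 1.8 = 10.44 m^2.
The wetted perimeter P = b + 2y = 5.8 + 2*1.8 = 9.4 m.
Hydraulic radius R = A/P = 10.44/9.4 = 1.1106 m.
Velocity V = (1/n)*R^(2/3)*S^(1/2) = (1/0.043)*1.1106^(2/3)*0.0092^(1/2) = 2.3923 m/s.
Discharge Q = A * V = 10.44 * 2.3923 = 24.975 m^3/s.

24.975


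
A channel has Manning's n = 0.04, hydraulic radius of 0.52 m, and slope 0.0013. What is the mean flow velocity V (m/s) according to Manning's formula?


Manning's equation gives V = (1/n) * R^(2/3) * S^(1/2).
First, compute R^(2/3) = 0.52^(2/3) = 0.6466.
Next, S^(1/2) = 0.0013^(1/2) = 0.036056.
Then 1/n = 1/0.04 = 25.0.
V = 25.0 * 0.6466 * 0.036056 = 0.5829 m/s.

0.5829


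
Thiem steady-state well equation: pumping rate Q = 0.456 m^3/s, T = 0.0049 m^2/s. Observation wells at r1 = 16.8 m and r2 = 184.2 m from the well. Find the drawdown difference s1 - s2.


Thiem equation: s1 - s2 = Q/(2*pi*T) * ln(r2/r1).
ln(r2/r1) = ln(184.2/16.8) = 2.3946.
Q/(2*pi*T) = 0.456 / (2*pi*0.0049) = 0.456 / 0.0308 = 14.8112.
s1 - s2 = 14.8112 * 2.3946 = 35.4674 m.

35.4674


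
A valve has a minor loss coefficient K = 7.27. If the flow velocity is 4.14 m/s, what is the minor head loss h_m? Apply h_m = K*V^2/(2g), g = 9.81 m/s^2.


Minor loss formula: h_m = K * V^2/(2g).
V^2 = 4.14^2 = 17.1396.
V^2/(2g) = 17.1396 / 19.62 = 0.8736 m.
h_m = 7.27 * 0.8736 = 6.3509 m.

6.3509


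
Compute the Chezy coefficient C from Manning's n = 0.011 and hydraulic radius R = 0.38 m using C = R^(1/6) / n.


The Chezy coefficient relates to Manning's n through C = R^(1/6) / n.
R^(1/6) = 0.38^(1/6) = 0.851067.
C = 0.851067 / 0.011 = 77.37 m^(1/2)/s.

77.37


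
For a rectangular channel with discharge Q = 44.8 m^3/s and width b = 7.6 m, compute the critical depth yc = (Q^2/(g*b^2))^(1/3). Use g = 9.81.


Using yc = (Q^2 / (g * b^2))^(1/3):
Q^2 = 44.8^2 = 2007.04.
g * b^2 = 9.81 * 7.6^2 = 9.81 * 57.76 = 566.63.
Q^2 / (g*b^2) = 2007.04 / 566.63 = 3.5421.
yc = 3.5421^(1/3) = 1.5244 m.

1.5244


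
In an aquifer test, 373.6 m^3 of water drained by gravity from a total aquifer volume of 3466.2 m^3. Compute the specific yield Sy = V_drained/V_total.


Specific yield Sy = Volume drained / Total volume.
Sy = 373.6 / 3466.2
   = 0.1078.

0.1078


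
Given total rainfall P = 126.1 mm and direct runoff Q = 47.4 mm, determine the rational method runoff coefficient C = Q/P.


The runoff coefficient C = runoff depth / rainfall depth.
C = 47.4 / 126.1
  = 0.3759.

0.3759


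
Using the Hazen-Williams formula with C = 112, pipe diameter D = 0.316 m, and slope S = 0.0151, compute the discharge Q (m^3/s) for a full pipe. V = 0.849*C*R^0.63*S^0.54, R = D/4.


For a full circular pipe, R = D/4 = 0.316/4 = 0.079 m.
V = 0.849 * 112 * 0.079^0.63 * 0.0151^0.54
  = 0.849 * 112 * 0.202072 * 0.103908
  = 1.9965 m/s.
Pipe area A = pi*D^2/4 = pi*0.316^2/4 = 0.0784 m^2.
Q = A * V = 0.0784 * 1.9965 = 0.1566 m^3/s.

0.1566


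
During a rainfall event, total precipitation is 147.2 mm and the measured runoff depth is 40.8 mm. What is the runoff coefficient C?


The runoff coefficient C = runoff depth / rainfall depth.
C = 40.8 / 147.2
  = 0.2772.

0.2772


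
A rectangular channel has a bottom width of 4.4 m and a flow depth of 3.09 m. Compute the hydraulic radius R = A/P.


For a rectangular section:
Flow area A = b * y = 4.4 * 3.09 = 13.6 m^2.
Wetted perimeter P = b + 2y = 4.4 + 2*3.09 = 10.58 m.
Hydraulic radius R = A/P = 13.6 / 10.58 = 1.2851 m.

1.2851


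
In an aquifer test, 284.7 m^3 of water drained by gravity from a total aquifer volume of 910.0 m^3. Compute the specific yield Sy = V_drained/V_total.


Specific yield Sy = Volume drained / Total volume.
Sy = 284.7 / 910.0
   = 0.3129.

0.3129


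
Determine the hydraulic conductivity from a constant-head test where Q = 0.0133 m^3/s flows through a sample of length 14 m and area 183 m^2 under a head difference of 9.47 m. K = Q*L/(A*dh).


From K = Q*L / (A*dh):
Numerator: Q*L = 0.0133 * 14 = 0.1862.
Denominator: A*dh = 183 * 9.47 = 1733.01.
K = 0.1862 / 1733.01 = 0.000107 m/s.

0.000107


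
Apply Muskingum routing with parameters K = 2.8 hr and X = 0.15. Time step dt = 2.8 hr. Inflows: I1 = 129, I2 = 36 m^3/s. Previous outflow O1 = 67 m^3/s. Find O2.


Muskingum coefficients:
denom = 2*K*(1-X) + dt = 2*2.8*(1-0.15) + 2.8 = 7.56.
C0 = (dt - 2*K*X)/denom = (2.8 - 2*2.8*0.15)/7.56 = 0.2593.
C1 = (dt + 2*K*X)/denom = (2.8 + 2*2.8*0.15)/7.56 = 0.4815.
C2 = (2*K*(1-X) - dt)/denom = 0.2593.
O2 = C0*I2 + C1*I1 + C2*O1
   = 0.2593*36 + 0.4815*129 + 0.2593*67
   = 88.81 m^3/s.

88.81


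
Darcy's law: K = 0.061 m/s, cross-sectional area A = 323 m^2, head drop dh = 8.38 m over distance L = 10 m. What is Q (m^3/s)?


Darcy's law: Q = K * A * i, where i = dh/L.
Hydraulic gradient i = 8.38 / 10 = 0.838.
Q = 0.061 * 323 * 0.838
  = 16.5111 m^3/s.

16.5111


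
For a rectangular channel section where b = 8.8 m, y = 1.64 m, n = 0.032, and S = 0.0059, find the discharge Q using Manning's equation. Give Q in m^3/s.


For a rectangular channel, the cross-sectional area A = b * y = 8.8 * 1.64 = 14.43 m^2.
The wetted perimeter P = b + 2y = 8.8 + 2*1.64 = 12.08 m.
Hydraulic radius R = A/P = 14.43/12.08 = 1.1947 m.
Velocity V = (1/n)*R^(2/3)*S^(1/2) = (1/0.032)*1.1947^(2/3)*0.0059^(1/2) = 2.7026 m/s.
Discharge Q = A * V = 14.43 * 2.7026 = 39.004 m^3/s.

39.004


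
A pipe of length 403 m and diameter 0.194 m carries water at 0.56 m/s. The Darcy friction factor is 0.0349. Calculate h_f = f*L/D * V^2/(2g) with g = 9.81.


Darcy-Weisbach equation: h_f = f * (L/D) * V^2/(2g).
f * L/D = 0.0349 * 403/0.194 = 72.4985.
V^2/(2g) = 0.56^2 / (2*9.81) = 0.3136 / 19.62 = 0.016 m.
h_f = 72.4985 * 0.016 = 1.159 m.

1.159


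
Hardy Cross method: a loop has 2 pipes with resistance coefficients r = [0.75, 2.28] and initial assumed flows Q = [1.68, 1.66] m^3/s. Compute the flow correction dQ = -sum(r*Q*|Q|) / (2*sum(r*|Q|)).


Numerator terms (r*Q*|Q|): 0.75*1.68*|1.68| = 2.1168; 2.28*1.66*|1.66| = 6.2828.
Sum of numerator = 8.3996.
Denominator terms (r*|Q|): 0.75*|1.68| = 1.26; 2.28*|1.66| = 3.7848.
2 * sum of denominator = 2 * 5.0448 = 10.0896.
dQ = -8.3996 / 10.0896 = -0.8325 m^3/s.

-0.8325
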